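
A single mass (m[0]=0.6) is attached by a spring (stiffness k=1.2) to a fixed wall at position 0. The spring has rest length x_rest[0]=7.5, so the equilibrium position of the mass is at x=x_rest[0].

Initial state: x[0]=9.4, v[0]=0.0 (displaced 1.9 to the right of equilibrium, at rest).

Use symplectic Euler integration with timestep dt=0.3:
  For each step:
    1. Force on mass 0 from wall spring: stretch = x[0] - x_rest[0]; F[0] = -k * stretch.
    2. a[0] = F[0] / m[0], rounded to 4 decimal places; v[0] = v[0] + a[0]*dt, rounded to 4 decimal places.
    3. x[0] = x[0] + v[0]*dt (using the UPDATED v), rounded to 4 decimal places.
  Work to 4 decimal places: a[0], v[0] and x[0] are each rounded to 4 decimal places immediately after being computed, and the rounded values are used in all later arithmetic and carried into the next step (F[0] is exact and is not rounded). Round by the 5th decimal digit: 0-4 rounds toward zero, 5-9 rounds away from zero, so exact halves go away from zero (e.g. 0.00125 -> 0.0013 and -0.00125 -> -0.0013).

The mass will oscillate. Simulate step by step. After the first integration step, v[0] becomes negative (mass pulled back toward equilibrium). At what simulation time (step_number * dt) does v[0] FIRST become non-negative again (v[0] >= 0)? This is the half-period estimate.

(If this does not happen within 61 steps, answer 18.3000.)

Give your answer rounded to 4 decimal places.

Answer: 2.4000

Derivation:
Step 0: x=[9.4000] v=[0.0000]
Step 1: x=[9.0580] v=[-1.1400]
Step 2: x=[8.4356] v=[-2.0748]
Step 3: x=[7.6447] v=[-2.6362]
Step 4: x=[6.8278] v=[-2.7230]
Step 5: x=[6.1319] v=[-2.3197]
Step 6: x=[5.6823] v=[-1.4988]
Step 7: x=[5.5598] v=[-0.4082]
Step 8: x=[5.7866] v=[0.7559]
First v>=0 after going negative at step 8, time=2.4000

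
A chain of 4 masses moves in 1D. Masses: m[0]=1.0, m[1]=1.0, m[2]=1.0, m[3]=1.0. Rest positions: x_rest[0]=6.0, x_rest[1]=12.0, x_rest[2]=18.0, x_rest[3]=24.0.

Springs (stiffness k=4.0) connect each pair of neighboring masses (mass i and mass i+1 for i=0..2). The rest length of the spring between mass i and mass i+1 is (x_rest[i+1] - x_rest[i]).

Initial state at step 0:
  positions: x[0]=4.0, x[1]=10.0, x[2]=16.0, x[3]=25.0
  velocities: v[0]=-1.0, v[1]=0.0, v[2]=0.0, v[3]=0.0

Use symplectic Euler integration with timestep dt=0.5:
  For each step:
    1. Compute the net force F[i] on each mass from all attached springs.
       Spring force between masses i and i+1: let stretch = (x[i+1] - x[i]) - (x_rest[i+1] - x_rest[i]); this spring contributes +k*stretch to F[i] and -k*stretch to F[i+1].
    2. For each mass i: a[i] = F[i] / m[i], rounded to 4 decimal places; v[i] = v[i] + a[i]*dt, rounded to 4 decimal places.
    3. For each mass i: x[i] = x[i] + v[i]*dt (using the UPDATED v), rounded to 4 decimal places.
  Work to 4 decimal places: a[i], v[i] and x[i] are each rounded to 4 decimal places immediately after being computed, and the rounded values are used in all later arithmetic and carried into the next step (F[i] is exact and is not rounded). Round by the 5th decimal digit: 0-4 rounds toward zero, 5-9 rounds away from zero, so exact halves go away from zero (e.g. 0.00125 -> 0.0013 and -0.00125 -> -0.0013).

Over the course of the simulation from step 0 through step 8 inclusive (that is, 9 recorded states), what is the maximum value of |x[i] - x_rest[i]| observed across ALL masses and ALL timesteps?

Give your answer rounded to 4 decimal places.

Answer: 3.0000

Derivation:
Step 0: x=[4.0000 10.0000 16.0000 25.0000] v=[-1.0000 0.0000 0.0000 0.0000]
Step 1: x=[3.5000 10.0000 19.0000 22.0000] v=[-1.0000 0.0000 6.0000 -6.0000]
Step 2: x=[3.5000 12.5000 16.0000 22.0000] v=[0.0000 5.0000 -6.0000 0.0000]
Step 3: x=[6.5000 9.5000 15.5000 22.0000] v=[6.0000 -6.0000 -1.0000 0.0000]
Step 4: x=[6.5000 9.5000 15.5000 21.5000] v=[0.0000 0.0000 0.0000 -1.0000]
Step 5: x=[3.5000 12.5000 15.5000 21.0000] v=[-6.0000 6.0000 0.0000 -1.0000]
Step 6: x=[3.5000 9.5000 18.0000 21.0000] v=[0.0000 -6.0000 5.0000 0.0000]
Step 7: x=[3.5000 9.0000 15.0000 24.0000] v=[0.0000 -1.0000 -6.0000 6.0000]
Step 8: x=[3.0000 9.0000 15.0000 24.0000] v=[-1.0000 0.0000 0.0000 0.0000]
Max displacement = 3.0000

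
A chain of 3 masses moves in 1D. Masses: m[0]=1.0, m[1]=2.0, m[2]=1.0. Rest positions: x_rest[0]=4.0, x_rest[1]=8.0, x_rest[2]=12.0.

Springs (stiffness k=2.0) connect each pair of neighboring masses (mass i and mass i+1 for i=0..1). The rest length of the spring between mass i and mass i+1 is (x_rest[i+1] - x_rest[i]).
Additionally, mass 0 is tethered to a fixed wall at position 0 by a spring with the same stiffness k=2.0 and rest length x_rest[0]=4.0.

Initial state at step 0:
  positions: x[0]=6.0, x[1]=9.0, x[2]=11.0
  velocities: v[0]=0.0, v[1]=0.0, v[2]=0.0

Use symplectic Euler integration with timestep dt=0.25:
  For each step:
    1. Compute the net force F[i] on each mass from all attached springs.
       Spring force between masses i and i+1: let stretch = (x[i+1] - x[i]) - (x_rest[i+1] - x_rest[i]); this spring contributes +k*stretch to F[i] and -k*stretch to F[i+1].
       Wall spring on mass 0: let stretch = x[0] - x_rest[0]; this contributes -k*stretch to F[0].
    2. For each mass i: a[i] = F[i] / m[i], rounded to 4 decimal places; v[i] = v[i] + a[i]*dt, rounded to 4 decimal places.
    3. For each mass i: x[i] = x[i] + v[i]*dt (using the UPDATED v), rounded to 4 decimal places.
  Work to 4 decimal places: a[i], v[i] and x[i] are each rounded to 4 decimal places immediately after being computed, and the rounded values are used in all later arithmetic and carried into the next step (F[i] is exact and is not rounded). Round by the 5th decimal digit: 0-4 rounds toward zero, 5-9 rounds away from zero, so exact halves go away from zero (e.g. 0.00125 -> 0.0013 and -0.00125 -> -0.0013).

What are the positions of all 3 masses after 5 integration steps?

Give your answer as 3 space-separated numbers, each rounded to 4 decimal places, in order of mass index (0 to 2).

Step 0: x=[6.0000 9.0000 11.0000] v=[0.0000 0.0000 0.0000]
Step 1: x=[5.6250 8.9375 11.2500] v=[-1.5000 -0.2500 1.0000]
Step 2: x=[4.9609 8.8125 11.7110] v=[-2.6563 -0.5000 1.8438]
Step 3: x=[4.1582 8.6279 12.3097] v=[-3.2110 -0.7383 2.3946]
Step 4: x=[3.3944 8.3941 12.9481] v=[-3.0553 -0.9353 2.5537]
Step 5: x=[2.8312 8.1324 13.5173] v=[-2.2527 -1.0467 2.2767]

Answer: 2.8312 8.1324 13.5173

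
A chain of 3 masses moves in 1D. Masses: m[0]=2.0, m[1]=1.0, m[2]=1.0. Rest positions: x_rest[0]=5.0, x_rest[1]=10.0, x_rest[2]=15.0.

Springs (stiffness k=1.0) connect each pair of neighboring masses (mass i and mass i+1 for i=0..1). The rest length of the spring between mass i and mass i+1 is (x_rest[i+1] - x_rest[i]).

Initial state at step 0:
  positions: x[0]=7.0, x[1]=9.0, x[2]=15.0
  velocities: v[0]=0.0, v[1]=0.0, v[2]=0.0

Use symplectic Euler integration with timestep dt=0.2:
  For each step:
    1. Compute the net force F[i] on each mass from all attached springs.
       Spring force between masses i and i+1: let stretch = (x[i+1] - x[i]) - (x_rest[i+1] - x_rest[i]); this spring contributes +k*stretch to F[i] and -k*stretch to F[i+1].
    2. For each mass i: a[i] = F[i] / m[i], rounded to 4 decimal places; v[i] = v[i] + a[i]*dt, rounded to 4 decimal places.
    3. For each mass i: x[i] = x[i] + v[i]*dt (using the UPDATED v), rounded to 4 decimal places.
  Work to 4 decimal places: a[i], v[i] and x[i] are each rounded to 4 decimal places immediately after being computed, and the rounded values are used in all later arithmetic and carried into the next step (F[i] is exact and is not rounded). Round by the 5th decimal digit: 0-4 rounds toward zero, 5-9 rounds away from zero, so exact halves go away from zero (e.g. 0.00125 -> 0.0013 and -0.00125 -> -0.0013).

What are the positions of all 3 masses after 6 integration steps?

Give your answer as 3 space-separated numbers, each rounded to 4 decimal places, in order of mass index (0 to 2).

Answer: 6.0143 11.3295 14.6417

Derivation:
Step 0: x=[7.0000 9.0000 15.0000] v=[0.0000 0.0000 0.0000]
Step 1: x=[6.9400 9.1600 14.9600] v=[-0.3000 0.8000 -0.2000]
Step 2: x=[6.8244 9.4632 14.8880] v=[-0.5780 1.5160 -0.3600]
Step 3: x=[6.6616 9.8778 14.7990] v=[-0.8141 2.0732 -0.4450]
Step 4: x=[6.4631 10.3606 14.7132] v=[-0.9925 2.4142 -0.4292]
Step 5: x=[6.2425 10.8616 14.6533] v=[-1.1028 2.5052 -0.2997]
Step 6: x=[6.0143 11.3295 14.6417] v=[-1.1409 2.3397 -0.0580]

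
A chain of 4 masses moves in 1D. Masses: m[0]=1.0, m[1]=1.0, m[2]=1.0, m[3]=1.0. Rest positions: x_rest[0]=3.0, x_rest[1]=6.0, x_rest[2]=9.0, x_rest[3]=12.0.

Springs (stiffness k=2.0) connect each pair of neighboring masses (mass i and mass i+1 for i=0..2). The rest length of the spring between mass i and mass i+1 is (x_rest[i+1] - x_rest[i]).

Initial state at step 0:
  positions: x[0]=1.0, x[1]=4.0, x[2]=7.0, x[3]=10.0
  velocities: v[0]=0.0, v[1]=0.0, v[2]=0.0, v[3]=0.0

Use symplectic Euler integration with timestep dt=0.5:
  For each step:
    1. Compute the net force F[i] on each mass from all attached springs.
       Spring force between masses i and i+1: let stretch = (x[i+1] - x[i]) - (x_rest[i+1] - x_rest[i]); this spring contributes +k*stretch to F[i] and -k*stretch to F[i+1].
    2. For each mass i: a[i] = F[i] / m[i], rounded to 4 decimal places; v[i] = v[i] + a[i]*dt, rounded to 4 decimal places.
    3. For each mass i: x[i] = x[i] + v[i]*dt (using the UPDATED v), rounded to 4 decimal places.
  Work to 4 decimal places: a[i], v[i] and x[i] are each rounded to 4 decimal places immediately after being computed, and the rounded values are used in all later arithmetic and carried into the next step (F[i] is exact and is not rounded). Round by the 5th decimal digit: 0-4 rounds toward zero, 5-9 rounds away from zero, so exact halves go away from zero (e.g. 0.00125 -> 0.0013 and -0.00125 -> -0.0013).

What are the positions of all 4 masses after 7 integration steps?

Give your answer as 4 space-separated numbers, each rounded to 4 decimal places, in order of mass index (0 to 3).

Answer: 1.0000 4.0000 7.0000 10.0000

Derivation:
Step 0: x=[1.0000 4.0000 7.0000 10.0000] v=[0.0000 0.0000 0.0000 0.0000]
Step 1: x=[1.0000 4.0000 7.0000 10.0000] v=[0.0000 0.0000 0.0000 0.0000]
Step 2: x=[1.0000 4.0000 7.0000 10.0000] v=[0.0000 0.0000 0.0000 0.0000]
Step 3: x=[1.0000 4.0000 7.0000 10.0000] v=[0.0000 0.0000 0.0000 0.0000]
Step 4: x=[1.0000 4.0000 7.0000 10.0000] v=[0.0000 0.0000 0.0000 0.0000]
Step 5: x=[1.0000 4.0000 7.0000 10.0000] v=[0.0000 0.0000 0.0000 0.0000]
Step 6: x=[1.0000 4.0000 7.0000 10.0000] v=[0.0000 0.0000 0.0000 0.0000]
Step 7: x=[1.0000 4.0000 7.0000 10.0000] v=[0.0000 0.0000 0.0000 0.0000]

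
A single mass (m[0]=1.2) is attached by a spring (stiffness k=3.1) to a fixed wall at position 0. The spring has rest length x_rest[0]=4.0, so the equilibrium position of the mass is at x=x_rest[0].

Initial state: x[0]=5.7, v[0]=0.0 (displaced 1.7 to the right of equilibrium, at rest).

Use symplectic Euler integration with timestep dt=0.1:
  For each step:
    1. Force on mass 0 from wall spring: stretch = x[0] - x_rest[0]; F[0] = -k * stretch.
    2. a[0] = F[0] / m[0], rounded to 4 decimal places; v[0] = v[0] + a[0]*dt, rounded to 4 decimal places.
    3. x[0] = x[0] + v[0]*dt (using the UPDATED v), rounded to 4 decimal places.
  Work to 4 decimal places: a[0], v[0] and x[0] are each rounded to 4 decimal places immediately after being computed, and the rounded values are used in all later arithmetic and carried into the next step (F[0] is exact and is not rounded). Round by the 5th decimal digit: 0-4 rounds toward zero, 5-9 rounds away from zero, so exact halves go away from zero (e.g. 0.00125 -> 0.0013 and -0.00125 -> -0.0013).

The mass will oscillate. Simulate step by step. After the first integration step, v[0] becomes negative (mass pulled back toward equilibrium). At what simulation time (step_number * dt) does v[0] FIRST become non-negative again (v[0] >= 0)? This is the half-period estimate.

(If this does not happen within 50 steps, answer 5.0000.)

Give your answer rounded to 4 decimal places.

Answer: 2.0000

Derivation:
Step 0: x=[5.7000] v=[0.0000]
Step 1: x=[5.6561] v=[-0.4392]
Step 2: x=[5.5694] v=[-0.8670]
Step 3: x=[5.4422] v=[-1.2724]
Step 4: x=[5.2777] v=[-1.6450]
Step 5: x=[5.0802] v=[-1.9751]
Step 6: x=[4.8548] v=[-2.2542]
Step 7: x=[4.6073] v=[-2.4750]
Step 8: x=[4.3441] v=[-2.6319]
Step 9: x=[4.0720] v=[-2.7208]
Step 10: x=[3.7981] v=[-2.7394]
Step 11: x=[3.5294] v=[-2.6872]
Step 12: x=[3.2728] v=[-2.5656]
Step 13: x=[3.0350] v=[-2.3777]
Step 14: x=[2.8222] v=[-2.1284]
Step 15: x=[2.6398] v=[-1.8241]
Step 16: x=[2.4925] v=[-1.4727]
Step 17: x=[2.3842] v=[-1.0833]
Step 18: x=[2.3176] v=[-0.6659]
Step 19: x=[2.2945] v=[-0.2313]
Step 20: x=[2.3154] v=[0.2093]
First v>=0 after going negative at step 20, time=2.0000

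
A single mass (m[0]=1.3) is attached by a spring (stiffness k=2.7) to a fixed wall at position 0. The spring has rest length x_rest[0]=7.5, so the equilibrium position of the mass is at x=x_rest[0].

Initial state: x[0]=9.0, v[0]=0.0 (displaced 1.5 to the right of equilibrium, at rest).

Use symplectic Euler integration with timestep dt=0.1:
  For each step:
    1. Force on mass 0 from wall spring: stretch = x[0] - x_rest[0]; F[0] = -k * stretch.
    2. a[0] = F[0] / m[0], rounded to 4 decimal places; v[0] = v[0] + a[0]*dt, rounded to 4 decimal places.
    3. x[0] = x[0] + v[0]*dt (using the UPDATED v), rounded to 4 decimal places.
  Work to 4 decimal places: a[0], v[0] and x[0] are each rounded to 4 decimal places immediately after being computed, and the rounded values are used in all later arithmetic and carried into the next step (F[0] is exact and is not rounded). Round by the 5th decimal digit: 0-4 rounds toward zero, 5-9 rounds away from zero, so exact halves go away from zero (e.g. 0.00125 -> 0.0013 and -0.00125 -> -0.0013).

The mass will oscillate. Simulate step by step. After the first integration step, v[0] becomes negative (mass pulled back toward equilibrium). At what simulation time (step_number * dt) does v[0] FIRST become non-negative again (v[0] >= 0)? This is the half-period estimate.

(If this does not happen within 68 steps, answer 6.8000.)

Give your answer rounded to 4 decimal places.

Step 0: x=[9.0000] v=[0.0000]
Step 1: x=[8.9689] v=[-0.3115]
Step 2: x=[8.9072] v=[-0.6166]
Step 3: x=[8.8163] v=[-0.9089]
Step 4: x=[8.6981] v=[-1.1823]
Step 5: x=[8.5550] v=[-1.4311]
Step 6: x=[8.3900] v=[-1.6502]
Step 7: x=[8.2065] v=[-1.8351]
Step 8: x=[8.0083] v=[-1.9818]
Step 9: x=[7.7996] v=[-2.0874]
Step 10: x=[7.5846] v=[-2.1496]
Step 11: x=[7.3679] v=[-2.1672]
Step 12: x=[7.1539] v=[-2.1398]
Step 13: x=[6.9471] v=[-2.0679]
Step 14: x=[6.7518] v=[-1.9531]
Step 15: x=[6.5720] v=[-1.7977]
Step 16: x=[6.4115] v=[-1.6050]
Step 17: x=[6.2736] v=[-1.3789]
Step 18: x=[6.1612] v=[-1.1242]
Step 19: x=[6.0766] v=[-0.8461]
Step 20: x=[6.0216] v=[-0.5505]
Step 21: x=[5.9973] v=[-0.2435]
Step 22: x=[6.0042] v=[0.0686]
First v>=0 after going negative at step 22, time=2.2000

Answer: 2.2000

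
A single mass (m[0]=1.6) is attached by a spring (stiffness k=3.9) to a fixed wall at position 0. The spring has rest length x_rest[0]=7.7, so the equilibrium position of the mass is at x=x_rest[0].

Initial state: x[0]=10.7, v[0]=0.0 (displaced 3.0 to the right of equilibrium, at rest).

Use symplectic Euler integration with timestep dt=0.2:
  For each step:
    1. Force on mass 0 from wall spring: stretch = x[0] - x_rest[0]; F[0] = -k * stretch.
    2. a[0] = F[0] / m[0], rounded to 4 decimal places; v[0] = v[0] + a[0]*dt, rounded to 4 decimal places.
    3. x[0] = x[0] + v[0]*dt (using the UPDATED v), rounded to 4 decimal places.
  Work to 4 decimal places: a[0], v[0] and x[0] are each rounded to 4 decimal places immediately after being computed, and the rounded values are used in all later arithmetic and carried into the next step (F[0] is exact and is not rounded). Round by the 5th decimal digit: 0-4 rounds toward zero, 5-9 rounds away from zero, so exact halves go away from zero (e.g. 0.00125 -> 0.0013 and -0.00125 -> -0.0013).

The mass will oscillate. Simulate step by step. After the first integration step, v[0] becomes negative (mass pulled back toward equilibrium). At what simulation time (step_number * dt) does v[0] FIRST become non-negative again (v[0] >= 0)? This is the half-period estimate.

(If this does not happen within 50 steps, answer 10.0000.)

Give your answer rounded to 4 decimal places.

Answer: 2.2000

Derivation:
Step 0: x=[10.7000] v=[0.0000]
Step 1: x=[10.4075] v=[-1.4625]
Step 2: x=[9.8510] v=[-2.7824]
Step 3: x=[9.0848] v=[-3.8310]
Step 4: x=[8.1836] v=[-4.5061]
Step 5: x=[7.2352] v=[-4.7419]
Step 6: x=[6.3321] v=[-4.5153]
Step 7: x=[5.5624] v=[-3.8484]
Step 8: x=[5.0011] v=[-2.8063]
Step 9: x=[4.7030] v=[-1.4906]
Step 10: x=[4.6971] v=[-0.0296]
Step 11: x=[4.9840] v=[1.4343]
First v>=0 after going negative at step 11, time=2.2000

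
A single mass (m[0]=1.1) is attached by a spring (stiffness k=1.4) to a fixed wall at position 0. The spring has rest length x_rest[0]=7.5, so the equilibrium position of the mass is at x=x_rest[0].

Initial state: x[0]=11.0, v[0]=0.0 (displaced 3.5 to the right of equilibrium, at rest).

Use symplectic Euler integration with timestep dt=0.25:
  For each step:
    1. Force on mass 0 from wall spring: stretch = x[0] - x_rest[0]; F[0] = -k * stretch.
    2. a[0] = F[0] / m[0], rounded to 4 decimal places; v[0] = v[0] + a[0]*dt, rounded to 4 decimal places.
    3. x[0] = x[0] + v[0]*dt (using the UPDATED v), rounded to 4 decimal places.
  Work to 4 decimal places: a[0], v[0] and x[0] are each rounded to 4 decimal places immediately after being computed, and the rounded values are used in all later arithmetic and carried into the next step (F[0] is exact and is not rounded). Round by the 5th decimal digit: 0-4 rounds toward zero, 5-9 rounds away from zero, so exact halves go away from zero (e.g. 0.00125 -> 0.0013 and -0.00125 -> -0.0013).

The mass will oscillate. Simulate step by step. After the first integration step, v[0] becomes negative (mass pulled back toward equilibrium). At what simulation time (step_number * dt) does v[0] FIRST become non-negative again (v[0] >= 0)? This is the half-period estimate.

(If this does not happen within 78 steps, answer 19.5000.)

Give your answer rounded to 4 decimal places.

Step 0: x=[11.0000] v=[0.0000]
Step 1: x=[10.7216] v=[-1.1136]
Step 2: x=[10.1869] v=[-2.1387]
Step 3: x=[9.4385] v=[-2.9936]
Step 4: x=[8.5359] v=[-3.6104]
Step 5: x=[7.5509] v=[-3.9400]
Step 6: x=[6.5619] v=[-3.9562]
Step 7: x=[5.6475] v=[-3.6577]
Step 8: x=[4.8804] v=[-3.0683]
Step 9: x=[4.3217] v=[-2.2348]
Step 10: x=[4.0158] v=[-1.2235]
Step 11: x=[3.9871] v=[-0.1149]
Step 12: x=[4.2378] v=[1.0029]
First v>=0 after going negative at step 12, time=3.0000

Answer: 3.0000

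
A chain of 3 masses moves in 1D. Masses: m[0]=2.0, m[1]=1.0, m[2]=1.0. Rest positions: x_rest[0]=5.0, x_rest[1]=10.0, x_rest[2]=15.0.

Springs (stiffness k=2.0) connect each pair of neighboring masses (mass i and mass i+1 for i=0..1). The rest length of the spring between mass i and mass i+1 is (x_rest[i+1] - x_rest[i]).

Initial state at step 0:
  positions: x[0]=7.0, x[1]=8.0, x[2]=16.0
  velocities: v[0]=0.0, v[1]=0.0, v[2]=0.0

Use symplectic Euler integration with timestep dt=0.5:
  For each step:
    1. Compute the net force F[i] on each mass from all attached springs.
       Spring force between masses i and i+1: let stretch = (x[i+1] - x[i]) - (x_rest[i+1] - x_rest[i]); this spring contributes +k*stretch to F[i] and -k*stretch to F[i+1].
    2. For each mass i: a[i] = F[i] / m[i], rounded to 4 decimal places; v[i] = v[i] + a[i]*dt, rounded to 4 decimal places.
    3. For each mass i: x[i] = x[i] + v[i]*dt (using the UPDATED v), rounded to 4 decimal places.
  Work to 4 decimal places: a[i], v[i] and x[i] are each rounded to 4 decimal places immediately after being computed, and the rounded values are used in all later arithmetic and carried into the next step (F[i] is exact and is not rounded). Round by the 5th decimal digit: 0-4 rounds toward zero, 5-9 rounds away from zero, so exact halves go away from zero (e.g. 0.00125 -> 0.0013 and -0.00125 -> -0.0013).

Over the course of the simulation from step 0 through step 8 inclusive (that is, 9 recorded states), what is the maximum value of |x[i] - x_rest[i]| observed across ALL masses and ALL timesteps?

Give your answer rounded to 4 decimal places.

Answer: 3.8119

Derivation:
Step 0: x=[7.0000 8.0000 16.0000] v=[0.0000 0.0000 0.0000]
Step 1: x=[6.0000 11.5000 14.5000] v=[-2.0000 7.0000 -3.0000]
Step 2: x=[5.1250 13.7500 14.0000] v=[-1.7500 4.5000 -1.0000]
Step 3: x=[5.1563 11.8125 15.8750] v=[0.0625 -3.8750 3.7500]
Step 4: x=[5.6016 8.5782 18.2188] v=[0.8906 -6.4687 4.6875]
Step 5: x=[5.5411 8.6759 18.2423] v=[-0.1211 0.1953 0.0469]
Step 6: x=[5.0143 11.9894 15.9826] v=[-1.0537 6.6269 -4.5195]
Step 7: x=[4.9812 13.8119 14.2263] v=[-0.0662 3.6450 -3.5127]
Step 8: x=[5.9058 11.4263 14.7628] v=[1.8492 -4.7713 1.0729]
Max displacement = 3.8119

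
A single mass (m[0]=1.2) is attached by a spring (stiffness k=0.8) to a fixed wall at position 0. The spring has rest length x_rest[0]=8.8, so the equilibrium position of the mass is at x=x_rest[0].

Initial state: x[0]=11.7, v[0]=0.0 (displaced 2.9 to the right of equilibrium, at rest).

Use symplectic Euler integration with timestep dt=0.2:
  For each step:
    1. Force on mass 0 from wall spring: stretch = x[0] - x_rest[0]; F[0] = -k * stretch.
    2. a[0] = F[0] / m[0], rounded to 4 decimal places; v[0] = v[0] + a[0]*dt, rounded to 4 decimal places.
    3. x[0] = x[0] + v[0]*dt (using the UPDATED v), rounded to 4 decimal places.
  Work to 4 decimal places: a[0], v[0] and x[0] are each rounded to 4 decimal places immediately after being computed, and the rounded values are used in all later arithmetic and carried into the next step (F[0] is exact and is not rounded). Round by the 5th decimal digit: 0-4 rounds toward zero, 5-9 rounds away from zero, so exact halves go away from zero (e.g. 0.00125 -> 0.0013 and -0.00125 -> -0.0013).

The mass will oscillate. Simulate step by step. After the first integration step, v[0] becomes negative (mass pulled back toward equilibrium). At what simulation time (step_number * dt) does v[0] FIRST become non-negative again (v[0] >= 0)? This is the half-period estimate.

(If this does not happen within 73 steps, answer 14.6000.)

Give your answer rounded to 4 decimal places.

Answer: 4.0000

Derivation:
Step 0: x=[11.7000] v=[0.0000]
Step 1: x=[11.6227] v=[-0.3867]
Step 2: x=[11.4701] v=[-0.7631]
Step 3: x=[11.2463] v=[-1.1191]
Step 4: x=[10.9572] v=[-1.4453]
Step 5: x=[10.6106] v=[-1.7329]
Step 6: x=[10.2157] v=[-1.9743]
Step 7: x=[9.7831] v=[-2.1631]
Step 8: x=[9.3243] v=[-2.2942]
Step 9: x=[8.8515] v=[-2.3641]
Step 10: x=[8.3773] v=[-2.3710]
Step 11: x=[7.9144] v=[-2.3146]
Step 12: x=[7.4751] v=[-2.1965]
Step 13: x=[7.0711] v=[-2.0198]
Step 14: x=[6.7132] v=[-1.7893]
Step 15: x=[6.4110] v=[-1.5111]
Step 16: x=[6.1725] v=[-1.1926]
Step 17: x=[6.0040] v=[-0.8423]
Step 18: x=[5.9101] v=[-0.4695]
Step 19: x=[5.8933] v=[-0.0842]
Step 20: x=[5.9540] v=[0.3034]
First v>=0 after going negative at step 20, time=4.0000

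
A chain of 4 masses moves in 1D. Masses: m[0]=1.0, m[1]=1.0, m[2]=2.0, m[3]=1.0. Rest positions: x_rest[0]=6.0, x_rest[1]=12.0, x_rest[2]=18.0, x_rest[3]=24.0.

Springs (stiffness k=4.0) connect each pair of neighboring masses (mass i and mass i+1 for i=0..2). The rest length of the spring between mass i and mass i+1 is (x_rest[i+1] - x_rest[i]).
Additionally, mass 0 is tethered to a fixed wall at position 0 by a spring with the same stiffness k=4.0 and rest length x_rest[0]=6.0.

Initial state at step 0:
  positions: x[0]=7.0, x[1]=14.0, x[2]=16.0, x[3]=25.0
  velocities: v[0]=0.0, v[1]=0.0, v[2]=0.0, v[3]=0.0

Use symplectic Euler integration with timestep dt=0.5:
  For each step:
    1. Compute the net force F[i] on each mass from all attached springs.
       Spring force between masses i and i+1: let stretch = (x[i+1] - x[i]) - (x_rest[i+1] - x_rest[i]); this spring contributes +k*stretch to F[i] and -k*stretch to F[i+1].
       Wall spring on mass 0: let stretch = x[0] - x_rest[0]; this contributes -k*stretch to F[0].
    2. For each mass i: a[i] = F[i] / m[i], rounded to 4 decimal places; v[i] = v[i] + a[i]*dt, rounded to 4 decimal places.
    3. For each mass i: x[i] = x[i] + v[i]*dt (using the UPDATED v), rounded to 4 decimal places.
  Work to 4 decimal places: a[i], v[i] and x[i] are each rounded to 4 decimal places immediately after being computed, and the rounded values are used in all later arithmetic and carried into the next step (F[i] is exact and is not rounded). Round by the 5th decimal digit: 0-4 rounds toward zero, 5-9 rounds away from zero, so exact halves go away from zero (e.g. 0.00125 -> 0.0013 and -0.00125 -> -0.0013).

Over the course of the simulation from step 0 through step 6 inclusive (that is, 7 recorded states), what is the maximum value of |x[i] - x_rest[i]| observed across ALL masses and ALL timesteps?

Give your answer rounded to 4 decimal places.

Answer: 4.0000

Derivation:
Step 0: x=[7.0000 14.0000 16.0000 25.0000] v=[0.0000 0.0000 0.0000 0.0000]
Step 1: x=[7.0000 9.0000 19.5000 22.0000] v=[0.0000 -10.0000 7.0000 -6.0000]
Step 2: x=[2.0000 12.5000 19.0000 22.5000] v=[-10.0000 7.0000 -1.0000 1.0000]
Step 3: x=[5.5000 12.0000 17.0000 25.5000] v=[7.0000 -1.0000 -4.0000 6.0000]
Step 4: x=[10.0000 10.0000 16.7500 26.0000] v=[9.0000 -4.0000 -0.5000 1.0000]
Step 5: x=[4.5000 14.7500 17.7500 23.2500] v=[-11.0000 9.5000 2.0000 -5.5000]
Step 6: x=[4.7500 12.2500 20.0000 21.0000] v=[0.5000 -5.0000 4.5000 -4.5000]
Max displacement = 4.0000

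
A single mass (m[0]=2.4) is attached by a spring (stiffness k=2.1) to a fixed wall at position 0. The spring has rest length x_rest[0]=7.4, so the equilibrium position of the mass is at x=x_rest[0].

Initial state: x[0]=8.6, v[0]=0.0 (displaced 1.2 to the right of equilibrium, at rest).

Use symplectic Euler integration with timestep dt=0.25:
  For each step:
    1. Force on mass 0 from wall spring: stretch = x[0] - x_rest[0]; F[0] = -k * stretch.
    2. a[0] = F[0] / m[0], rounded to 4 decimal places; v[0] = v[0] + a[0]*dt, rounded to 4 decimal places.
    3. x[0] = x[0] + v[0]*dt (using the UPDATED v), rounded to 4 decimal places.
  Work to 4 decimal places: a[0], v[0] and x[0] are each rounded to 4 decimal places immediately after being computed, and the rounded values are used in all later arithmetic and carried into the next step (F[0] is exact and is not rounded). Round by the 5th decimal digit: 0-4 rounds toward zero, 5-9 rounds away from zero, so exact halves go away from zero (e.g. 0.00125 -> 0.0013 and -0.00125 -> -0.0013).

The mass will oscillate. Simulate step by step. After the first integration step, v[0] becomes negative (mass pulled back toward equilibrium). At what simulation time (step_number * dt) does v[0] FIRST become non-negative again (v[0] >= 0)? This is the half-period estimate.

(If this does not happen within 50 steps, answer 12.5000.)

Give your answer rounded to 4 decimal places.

Step 0: x=[8.6000] v=[0.0000]
Step 1: x=[8.5344] v=[-0.2625]
Step 2: x=[8.4067] v=[-0.5107]
Step 3: x=[8.2240] v=[-0.7309]
Step 4: x=[7.9962] v=[-0.9112]
Step 5: x=[7.7358] v=[-1.0416]
Step 6: x=[7.4570] v=[-1.1151]
Step 7: x=[7.1751] v=[-1.1276]
Step 8: x=[6.9055] v=[-1.0784]
Step 9: x=[6.6630] v=[-0.9702]
Step 10: x=[6.4608] v=[-0.8090]
Step 11: x=[6.3099] v=[-0.6036]
Step 12: x=[6.2186] v=[-0.3652]
Step 13: x=[6.1919] v=[-0.1068]
Step 14: x=[6.2313] v=[0.1575]
First v>=0 after going negative at step 14, time=3.5000

Answer: 3.5000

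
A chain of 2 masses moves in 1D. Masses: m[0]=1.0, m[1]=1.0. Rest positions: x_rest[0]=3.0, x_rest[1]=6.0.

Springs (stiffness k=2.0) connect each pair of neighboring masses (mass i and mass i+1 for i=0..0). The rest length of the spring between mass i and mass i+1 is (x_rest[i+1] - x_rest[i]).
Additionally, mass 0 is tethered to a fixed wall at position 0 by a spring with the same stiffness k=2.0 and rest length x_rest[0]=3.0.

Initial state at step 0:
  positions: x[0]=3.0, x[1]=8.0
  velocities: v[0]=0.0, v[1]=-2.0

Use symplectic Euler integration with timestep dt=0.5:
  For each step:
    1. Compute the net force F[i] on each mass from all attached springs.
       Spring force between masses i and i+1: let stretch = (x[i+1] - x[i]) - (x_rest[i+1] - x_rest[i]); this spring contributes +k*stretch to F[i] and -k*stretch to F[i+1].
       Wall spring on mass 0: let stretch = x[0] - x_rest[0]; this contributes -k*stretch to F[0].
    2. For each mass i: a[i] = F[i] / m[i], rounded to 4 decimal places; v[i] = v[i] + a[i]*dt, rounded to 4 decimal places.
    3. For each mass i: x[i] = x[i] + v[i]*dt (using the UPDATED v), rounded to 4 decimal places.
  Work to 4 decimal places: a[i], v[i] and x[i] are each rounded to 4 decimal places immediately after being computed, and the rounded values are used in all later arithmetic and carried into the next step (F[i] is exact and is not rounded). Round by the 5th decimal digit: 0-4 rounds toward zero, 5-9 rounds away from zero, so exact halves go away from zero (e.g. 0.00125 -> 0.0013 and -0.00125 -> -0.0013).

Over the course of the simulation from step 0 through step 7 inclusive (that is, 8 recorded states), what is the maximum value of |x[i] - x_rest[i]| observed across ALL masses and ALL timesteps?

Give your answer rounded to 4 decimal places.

Step 0: x=[3.0000 8.0000] v=[0.0000 -2.0000]
Step 1: x=[4.0000 6.0000] v=[2.0000 -4.0000]
Step 2: x=[4.0000 4.5000] v=[0.0000 -3.0000]
Step 3: x=[2.2500 4.2500] v=[-3.5000 -0.5000]
Step 4: x=[0.3750 4.5000] v=[-3.7500 0.5000]
Step 5: x=[0.3750 4.1875] v=[0.0000 -0.6250]
Step 6: x=[2.0938 3.4688] v=[3.4375 -1.4375]
Step 7: x=[3.4532 3.5626] v=[2.7187 0.1875]
Max displacement = 2.6250

Answer: 2.6250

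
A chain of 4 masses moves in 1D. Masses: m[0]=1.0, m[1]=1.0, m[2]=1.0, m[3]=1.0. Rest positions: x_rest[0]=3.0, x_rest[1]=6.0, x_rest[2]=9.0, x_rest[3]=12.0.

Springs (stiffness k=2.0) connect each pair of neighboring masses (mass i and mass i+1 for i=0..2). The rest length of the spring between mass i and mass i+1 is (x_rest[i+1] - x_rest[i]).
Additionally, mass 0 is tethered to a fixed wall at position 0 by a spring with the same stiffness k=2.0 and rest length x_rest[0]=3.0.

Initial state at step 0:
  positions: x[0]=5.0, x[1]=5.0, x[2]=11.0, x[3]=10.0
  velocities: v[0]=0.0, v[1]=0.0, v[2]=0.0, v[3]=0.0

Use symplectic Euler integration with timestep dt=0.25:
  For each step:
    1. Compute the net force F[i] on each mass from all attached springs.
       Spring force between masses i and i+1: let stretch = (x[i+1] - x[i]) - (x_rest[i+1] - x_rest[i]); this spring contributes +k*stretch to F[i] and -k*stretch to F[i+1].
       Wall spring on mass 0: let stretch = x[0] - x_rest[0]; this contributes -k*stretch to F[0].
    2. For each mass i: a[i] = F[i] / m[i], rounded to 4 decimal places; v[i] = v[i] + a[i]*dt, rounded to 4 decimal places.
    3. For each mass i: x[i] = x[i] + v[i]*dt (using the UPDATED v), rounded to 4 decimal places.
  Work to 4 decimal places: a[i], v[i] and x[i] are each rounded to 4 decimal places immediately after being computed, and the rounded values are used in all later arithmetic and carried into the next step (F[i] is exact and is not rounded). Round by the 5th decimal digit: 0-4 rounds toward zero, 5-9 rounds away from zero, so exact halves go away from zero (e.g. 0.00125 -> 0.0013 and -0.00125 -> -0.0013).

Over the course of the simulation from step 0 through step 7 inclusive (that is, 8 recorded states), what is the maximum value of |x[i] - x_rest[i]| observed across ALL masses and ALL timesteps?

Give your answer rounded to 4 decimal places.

Answer: 2.1892

Derivation:
Step 0: x=[5.0000 5.0000 11.0000 10.0000] v=[0.0000 0.0000 0.0000 0.0000]
Step 1: x=[4.3750 5.7500 10.1250 10.5000] v=[-2.5000 3.0000 -3.5000 2.0000]
Step 2: x=[3.3750 6.8750 8.7500 11.3281] v=[-4.0000 4.5000 -5.5000 3.3125]
Step 3: x=[2.3906 7.7969 7.4629 12.2090] v=[-3.9375 3.6875 -5.1485 3.5235]
Step 4: x=[1.7832 8.0013 6.8108 12.8716] v=[-2.4297 0.8174 -2.6085 2.6505]
Step 5: x=[1.7301 7.2796 7.0651 13.1516] v=[-0.2123 -2.8869 1.0172 1.1201]
Step 6: x=[2.1545 5.8374 8.1070 13.0458] v=[1.6974 -5.7689 4.1677 -0.4232]
Step 7: x=[2.7699 4.2185 9.4826 12.6977] v=[2.4616 -6.4756 5.5023 -1.3926]
Max displacement = 2.1892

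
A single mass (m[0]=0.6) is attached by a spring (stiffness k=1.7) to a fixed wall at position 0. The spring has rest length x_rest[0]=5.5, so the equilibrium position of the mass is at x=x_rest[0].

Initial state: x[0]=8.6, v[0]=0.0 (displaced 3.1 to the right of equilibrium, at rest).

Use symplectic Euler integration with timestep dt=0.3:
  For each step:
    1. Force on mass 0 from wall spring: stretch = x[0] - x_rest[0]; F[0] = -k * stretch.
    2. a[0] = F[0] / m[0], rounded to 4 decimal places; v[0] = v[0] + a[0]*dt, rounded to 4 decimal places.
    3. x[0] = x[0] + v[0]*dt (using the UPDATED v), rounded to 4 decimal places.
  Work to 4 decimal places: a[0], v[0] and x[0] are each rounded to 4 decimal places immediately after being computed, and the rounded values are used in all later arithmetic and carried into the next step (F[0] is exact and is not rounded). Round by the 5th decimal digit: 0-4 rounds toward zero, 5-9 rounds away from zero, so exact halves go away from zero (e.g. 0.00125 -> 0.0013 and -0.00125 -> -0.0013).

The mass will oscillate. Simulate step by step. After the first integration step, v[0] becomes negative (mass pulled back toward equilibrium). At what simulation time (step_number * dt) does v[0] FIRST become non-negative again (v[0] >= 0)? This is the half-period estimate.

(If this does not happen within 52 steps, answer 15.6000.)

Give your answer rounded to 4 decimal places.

Step 0: x=[8.6000] v=[0.0000]
Step 1: x=[7.8095] v=[-2.6350]
Step 2: x=[6.4301] v=[-4.5981]
Step 3: x=[4.8135] v=[-5.3887]
Step 4: x=[3.3719] v=[-4.8052]
Step 5: x=[2.4730] v=[-2.9963]
Step 6: x=[2.3460] v=[-0.4234]
Step 7: x=[3.0233] v=[2.2575]
First v>=0 after going negative at step 7, time=2.1000

Answer: 2.1000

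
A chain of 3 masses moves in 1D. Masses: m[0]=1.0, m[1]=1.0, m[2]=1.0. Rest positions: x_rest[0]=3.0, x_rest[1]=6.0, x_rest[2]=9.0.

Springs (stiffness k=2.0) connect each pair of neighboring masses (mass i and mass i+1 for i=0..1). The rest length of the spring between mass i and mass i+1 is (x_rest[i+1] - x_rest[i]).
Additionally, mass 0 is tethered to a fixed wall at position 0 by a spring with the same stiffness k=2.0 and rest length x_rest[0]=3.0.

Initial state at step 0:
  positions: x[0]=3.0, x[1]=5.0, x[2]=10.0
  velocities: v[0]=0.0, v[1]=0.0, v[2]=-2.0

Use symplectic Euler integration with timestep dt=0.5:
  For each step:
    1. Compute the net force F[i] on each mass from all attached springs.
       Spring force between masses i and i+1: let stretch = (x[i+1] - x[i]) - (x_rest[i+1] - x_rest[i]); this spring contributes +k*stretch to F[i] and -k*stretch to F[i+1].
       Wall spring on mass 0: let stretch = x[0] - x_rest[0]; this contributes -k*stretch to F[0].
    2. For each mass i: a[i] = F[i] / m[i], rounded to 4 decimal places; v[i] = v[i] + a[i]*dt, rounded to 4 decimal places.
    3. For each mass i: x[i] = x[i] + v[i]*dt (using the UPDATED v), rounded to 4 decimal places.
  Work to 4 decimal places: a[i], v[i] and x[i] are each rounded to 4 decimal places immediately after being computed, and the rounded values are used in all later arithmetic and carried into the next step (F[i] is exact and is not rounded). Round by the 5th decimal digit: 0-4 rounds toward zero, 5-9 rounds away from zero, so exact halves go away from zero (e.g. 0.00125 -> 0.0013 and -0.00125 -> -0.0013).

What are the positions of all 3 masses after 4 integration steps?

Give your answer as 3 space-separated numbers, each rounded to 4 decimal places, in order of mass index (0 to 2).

Answer: 3.3750 3.5625 7.7500

Derivation:
Step 0: x=[3.0000 5.0000 10.0000] v=[0.0000 0.0000 -2.0000]
Step 1: x=[2.5000 6.5000 8.0000] v=[-1.0000 3.0000 -4.0000]
Step 2: x=[2.7500 6.7500 6.7500] v=[0.5000 0.5000 -2.5000]
Step 3: x=[3.6250 5.0000 7.0000] v=[1.7500 -3.5000 0.5000]
Step 4: x=[3.3750 3.5625 7.7500] v=[-0.5000 -2.8750 1.5000]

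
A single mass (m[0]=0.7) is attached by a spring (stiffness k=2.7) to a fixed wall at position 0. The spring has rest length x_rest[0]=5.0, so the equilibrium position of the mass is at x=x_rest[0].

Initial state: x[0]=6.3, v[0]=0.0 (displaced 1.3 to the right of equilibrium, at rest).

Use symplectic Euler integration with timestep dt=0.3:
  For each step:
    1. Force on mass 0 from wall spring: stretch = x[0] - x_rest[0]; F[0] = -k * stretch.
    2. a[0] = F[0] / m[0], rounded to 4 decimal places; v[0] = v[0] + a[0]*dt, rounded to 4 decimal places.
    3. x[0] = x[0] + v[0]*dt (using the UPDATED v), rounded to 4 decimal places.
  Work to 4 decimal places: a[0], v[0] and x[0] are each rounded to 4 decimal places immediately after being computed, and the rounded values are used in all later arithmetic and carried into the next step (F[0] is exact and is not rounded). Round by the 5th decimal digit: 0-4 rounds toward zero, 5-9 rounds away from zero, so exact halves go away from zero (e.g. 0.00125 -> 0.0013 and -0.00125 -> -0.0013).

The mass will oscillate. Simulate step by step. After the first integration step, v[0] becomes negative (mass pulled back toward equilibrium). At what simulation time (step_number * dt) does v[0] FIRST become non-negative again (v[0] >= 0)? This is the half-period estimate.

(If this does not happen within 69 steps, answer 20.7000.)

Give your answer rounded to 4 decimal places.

Step 0: x=[6.3000] v=[0.0000]
Step 1: x=[5.8487] v=[-1.5043]
Step 2: x=[5.1028] v=[-2.4864]
Step 3: x=[4.3212] v=[-2.6054]
Step 4: x=[3.7752] v=[-1.8199]
Step 5: x=[3.6544] v=[-0.4026]
Step 6: x=[4.0008] v=[1.1545]
First v>=0 after going negative at step 6, time=1.8000

Answer: 1.8000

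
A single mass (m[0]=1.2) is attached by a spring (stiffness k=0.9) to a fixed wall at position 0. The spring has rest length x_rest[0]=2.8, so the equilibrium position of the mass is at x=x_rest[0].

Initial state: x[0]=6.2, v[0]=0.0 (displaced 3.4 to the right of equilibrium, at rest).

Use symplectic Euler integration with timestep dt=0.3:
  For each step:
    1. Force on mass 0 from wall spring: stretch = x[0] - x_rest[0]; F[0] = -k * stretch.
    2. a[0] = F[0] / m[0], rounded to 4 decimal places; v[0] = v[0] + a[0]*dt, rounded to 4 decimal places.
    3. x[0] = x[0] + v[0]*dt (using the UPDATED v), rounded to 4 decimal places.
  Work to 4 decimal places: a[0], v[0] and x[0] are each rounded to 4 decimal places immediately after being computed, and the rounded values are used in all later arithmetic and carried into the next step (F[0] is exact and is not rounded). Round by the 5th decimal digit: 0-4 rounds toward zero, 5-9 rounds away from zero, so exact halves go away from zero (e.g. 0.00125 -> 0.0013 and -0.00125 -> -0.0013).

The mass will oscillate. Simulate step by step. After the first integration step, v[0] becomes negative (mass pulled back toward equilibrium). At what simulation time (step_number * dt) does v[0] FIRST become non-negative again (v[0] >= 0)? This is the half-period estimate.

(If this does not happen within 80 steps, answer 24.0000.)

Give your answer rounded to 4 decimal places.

Step 0: x=[6.2000] v=[0.0000]
Step 1: x=[5.9705] v=[-0.7650]
Step 2: x=[5.5270] v=[-1.4784]
Step 3: x=[4.8994] v=[-2.0920]
Step 4: x=[4.1301] v=[-2.5644]
Step 5: x=[3.2710] v=[-2.8637]
Step 6: x=[2.3801] v=[-2.9697]
Step 7: x=[1.5175] v=[-2.8752]
Step 8: x=[0.7415] v=[-2.5866]
Step 9: x=[0.1045] v=[-2.1234]
Step 10: x=[-0.3506] v=[-1.5169]
Step 11: x=[-0.5930] v=[-0.8080]
Step 12: x=[-0.6064] v=[-0.0446]
Step 13: x=[-0.3899] v=[0.7218]
First v>=0 after going negative at step 13, time=3.9000

Answer: 3.9000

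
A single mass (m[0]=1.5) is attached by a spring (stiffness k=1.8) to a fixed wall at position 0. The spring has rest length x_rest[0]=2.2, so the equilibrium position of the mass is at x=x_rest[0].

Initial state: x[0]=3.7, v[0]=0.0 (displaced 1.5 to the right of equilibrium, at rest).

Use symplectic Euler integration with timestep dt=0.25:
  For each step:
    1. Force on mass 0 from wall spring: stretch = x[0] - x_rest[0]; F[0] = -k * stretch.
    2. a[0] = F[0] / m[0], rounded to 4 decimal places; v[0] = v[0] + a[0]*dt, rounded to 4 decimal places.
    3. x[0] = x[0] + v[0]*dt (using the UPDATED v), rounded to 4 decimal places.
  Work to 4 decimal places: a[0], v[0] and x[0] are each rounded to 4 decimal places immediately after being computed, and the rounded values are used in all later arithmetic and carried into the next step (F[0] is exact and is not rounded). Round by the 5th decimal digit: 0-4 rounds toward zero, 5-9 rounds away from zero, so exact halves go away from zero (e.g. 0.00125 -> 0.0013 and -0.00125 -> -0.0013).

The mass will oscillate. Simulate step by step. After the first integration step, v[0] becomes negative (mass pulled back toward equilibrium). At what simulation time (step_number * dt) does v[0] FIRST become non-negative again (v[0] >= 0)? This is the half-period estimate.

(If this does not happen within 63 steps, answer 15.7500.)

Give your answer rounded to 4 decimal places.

Answer: 3.0000

Derivation:
Step 0: x=[3.7000] v=[0.0000]
Step 1: x=[3.5875] v=[-0.4500]
Step 2: x=[3.3709] v=[-0.8663]
Step 3: x=[3.0665] v=[-1.2176]
Step 4: x=[2.6971] v=[-1.4776]
Step 5: x=[2.2904] v=[-1.6267]
Step 6: x=[1.8770] v=[-1.6538]
Step 7: x=[1.4878] v=[-1.5569]
Step 8: x=[1.1520] v=[-1.3433]
Step 9: x=[0.8948] v=[-1.0289]
Step 10: x=[0.7355] v=[-0.6374]
Step 11: x=[0.6860] v=[-0.1981]
Step 12: x=[0.7500] v=[0.2561]
First v>=0 after going negative at step 12, time=3.0000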